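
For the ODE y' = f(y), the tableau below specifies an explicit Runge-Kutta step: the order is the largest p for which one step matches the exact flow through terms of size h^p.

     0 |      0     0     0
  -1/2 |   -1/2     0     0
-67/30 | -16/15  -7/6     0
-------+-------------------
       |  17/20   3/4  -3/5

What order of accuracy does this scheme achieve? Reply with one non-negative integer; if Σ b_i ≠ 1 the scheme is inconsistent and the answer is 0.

1

b = (17/20, 3/4, -3/5)
c = (0, -1/2, -67/30)
Ac = (0, 0, 7/12)
Σ b_i: 17/20·1 + 3/4·1 + (-3/5)·1 = 1 ✓
b·c: 3/4·(-1/2) + (-3/5)·(-67/30) = 193/200 ≠ 1/2 ⇒ order 1.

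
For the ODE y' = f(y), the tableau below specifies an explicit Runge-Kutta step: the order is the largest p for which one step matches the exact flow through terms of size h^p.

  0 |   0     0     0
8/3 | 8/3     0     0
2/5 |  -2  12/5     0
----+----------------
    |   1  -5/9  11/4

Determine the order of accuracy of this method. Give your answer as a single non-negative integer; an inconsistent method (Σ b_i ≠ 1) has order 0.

b = (1, -5/9, 11/4)
c = (0, 8/3, 2/5)
Ac = (0, 0, 32/5)
Σ b_i: 1·1 + (-5/9)·1 + 11/4·1 = 115/36 ≠ 1 ⇒ order 0.

0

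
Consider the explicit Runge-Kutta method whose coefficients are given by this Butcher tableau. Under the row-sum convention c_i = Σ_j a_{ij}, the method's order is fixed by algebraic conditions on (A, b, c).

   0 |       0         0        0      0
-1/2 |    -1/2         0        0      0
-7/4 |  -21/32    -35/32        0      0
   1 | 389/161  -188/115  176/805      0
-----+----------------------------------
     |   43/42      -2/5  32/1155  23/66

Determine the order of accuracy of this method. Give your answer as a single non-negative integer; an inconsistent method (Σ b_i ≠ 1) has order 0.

b = (43/42, -2/5, 32/1155, 23/66)
c = (0, -1/2, -7/4, 1)
Ac = (0, 0, 35/64, 10/23)
Σ b_i: 43/42·1 + (-2/5)·1 + 32/1155·1 + 23/66·1 = 1 ✓
b·c: (-2/5)·(-1/2) + 32/1155·(-7/4) + 23/66·1 = 1/2 ✓
b·c²: (-2/5)·1/4 + 32/1155·49/16 + 23/66·1 = 1/3 ✓
b·Ac: 32/1155·35/64 + 23/66·10/23 = 1/6 ✓
b·c³: (-2/5)·(-1/8) + 32/1155·(-343/64) + 23/66·1 = 1/4 ✓
b·(c∘Ac): 32/1155·(-245/256) + 23/66·10/23 = 1/8 ✓
b·Ac²: 32/1155·(-35/128) + 23/66·6/23 = 1/12 ✓
b·A²c: 23/66·11/92 = 1/24 ✓; 4 stages ⇒ order 4.

4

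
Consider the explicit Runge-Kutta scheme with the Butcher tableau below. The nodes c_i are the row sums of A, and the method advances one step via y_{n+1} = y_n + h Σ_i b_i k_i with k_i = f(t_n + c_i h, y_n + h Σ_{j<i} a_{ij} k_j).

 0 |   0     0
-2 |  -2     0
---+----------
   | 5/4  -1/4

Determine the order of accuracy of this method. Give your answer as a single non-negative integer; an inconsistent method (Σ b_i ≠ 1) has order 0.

2

b = (5/4, -1/4)
c = (0, -2)
Σ b_i: 5/4·1 + (-1/4)·1 = 1 ✓
b·c: (-1/4)·(-2) = 1/2 ✓; 2 stages ⇒ order 2.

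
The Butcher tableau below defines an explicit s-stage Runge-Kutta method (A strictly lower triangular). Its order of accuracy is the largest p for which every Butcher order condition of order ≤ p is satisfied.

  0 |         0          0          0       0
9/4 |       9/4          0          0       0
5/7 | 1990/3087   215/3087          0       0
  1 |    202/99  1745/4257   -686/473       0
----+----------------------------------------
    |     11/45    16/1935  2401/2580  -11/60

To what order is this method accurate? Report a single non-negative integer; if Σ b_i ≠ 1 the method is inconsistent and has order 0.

b = (11/45, 16/1935, 2401/2580, -11/60)
c = (0, 9/4, 5/7, 1)
Ac = (0, 0, 215/1372, -5/44)
Σ b_i: 11/45·1 + 16/1935·1 + 2401/2580·1 + (-11/60)·1 = 1 ✓
b·c: 16/1935·9/4 + 2401/2580·5/7 + (-11/60)·1 = 1/2 ✓
b·c²: 16/1935·81/16 + 2401/2580·25/49 + (-11/60)·1 = 1/3 ✓
b·Ac: 2401/2580·215/1372 + (-11/60)·(-5/44) = 1/6 ✓
b·c³: 16/1935·729/64 + 2401/2580·125/343 + (-11/60)·1 = 1/4 ✓
b·(c∘Ac): 2401/2580·1075/9604 + (-11/60)·(-5/44) = 1/8 ✓
b·Ac²: 2401/2580·1935/5488 + (-11/60)·235/176 = 1/12 ✓
b·A²c: (-11/60)·(-5/22) = 1/24 ✓; 4 stages ⇒ order 4.

4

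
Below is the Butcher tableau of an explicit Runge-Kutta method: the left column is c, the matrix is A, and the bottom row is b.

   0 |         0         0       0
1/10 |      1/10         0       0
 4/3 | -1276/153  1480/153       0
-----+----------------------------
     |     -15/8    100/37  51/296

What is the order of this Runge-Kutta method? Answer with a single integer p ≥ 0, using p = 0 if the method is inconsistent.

b = (-15/8, 100/37, 51/296)
c = (0, 1/10, 4/3)
Ac = (0, 0, 148/153)
Σ b_i: (-15/8)·1 + 100/37·1 + 51/296·1 = 1 ✓
b·c: 100/37·1/10 + 51/296·4/3 = 1/2 ✓
b·c²: 100/37·1/100 + 51/296·16/9 = 1/3 ✓
b·Ac: 51/296·148/153 = 1/6 ✓; 3 stages ⇒ order 3.

3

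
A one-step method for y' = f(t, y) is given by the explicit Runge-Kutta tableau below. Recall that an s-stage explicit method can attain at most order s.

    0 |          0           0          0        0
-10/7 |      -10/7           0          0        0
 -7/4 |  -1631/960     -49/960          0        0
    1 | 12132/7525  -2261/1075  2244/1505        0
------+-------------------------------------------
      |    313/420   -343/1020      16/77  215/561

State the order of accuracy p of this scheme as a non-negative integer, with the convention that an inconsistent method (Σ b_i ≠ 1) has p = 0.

4

b = (313/420, -343/1020, 16/77, 215/561)
c = (0, -10/7, -7/4, 1)
Ac = (0, 0, 7/96, 17/43)
Σ b_i: 313/420·1 + (-343/1020)·1 + 16/77·1 + 215/561·1 = 1 ✓
b·c: (-343/1020)·(-10/7) + 16/77·(-7/4) + 215/561·1 = 1/2 ✓
b·c²: (-343/1020)·100/49 + 16/77·49/16 + 215/561·1 = 1/3 ✓
b·Ac: 16/77·7/96 + 215/561·17/43 = 1/6 ✓
b·c³: (-343/1020)·(-1000/343) + 16/77·(-343/64) + 215/561·1 = 1/4 ✓
b·(c∘Ac): 16/77·(-49/384) + 215/561·17/43 = 1/8 ✓
b·Ac²: 16/77·(-5/48) + 215/561·1649/6020 = 1/12 ✓
b·A²c: 215/561·187/1720 = 1/24 ✓; 4 stages ⇒ order 4.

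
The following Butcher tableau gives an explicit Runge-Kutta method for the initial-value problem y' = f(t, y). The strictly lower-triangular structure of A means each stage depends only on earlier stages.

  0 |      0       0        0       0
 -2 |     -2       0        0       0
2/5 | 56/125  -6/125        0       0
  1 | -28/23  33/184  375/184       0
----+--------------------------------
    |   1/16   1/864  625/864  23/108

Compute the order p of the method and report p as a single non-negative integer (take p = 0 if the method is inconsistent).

b = (1/16, 1/864, 625/864, 23/108)
c = (0, -2, 2/5, 1)
Ac = (0, 0, 12/125, 21/46)
Σ b_i: 1/16·1 + 1/864·1 + 625/864·1 + 23/108·1 = 1 ✓
b·c: 1/864·(-2) + 625/864·2/5 + 23/108·1 = 1/2 ✓
b·c²: 1/864·4 + 625/864·4/25 + 23/108·1 = 1/3 ✓
b·Ac: 625/864·12/125 + 23/108·21/46 = 1/6 ✓
b·c³: 1/864·(-8) + 625/864·8/125 + 23/108·1 = 1/4 ✓
b·(c∘Ac): 625/864·24/625 + 23/108·21/46 = 1/8 ✓
b·Ac²: 625/864·(-24/125) + 23/108·24/23 = 1/12 ✓
b·A²c: 23/108·9/46 = 1/24 ✓; 4 stages ⇒ order 4.

4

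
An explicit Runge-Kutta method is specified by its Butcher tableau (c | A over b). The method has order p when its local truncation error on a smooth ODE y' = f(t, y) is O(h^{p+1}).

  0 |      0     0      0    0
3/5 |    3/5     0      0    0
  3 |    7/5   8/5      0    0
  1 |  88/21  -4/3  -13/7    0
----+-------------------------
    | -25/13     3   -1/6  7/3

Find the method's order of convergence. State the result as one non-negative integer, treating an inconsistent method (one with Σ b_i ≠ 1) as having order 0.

0

b = (-25/13, 3, -1/6, 7/3)
c = (0, 3/5, 3, 1)
Ac = (0, 0, 24/25, -223/35)
Σ b_i: (-25/13)·1 + 3·1 + (-1/6)·1 + 7/3·1 = 253/78 ≠ 1 ⇒ order 0.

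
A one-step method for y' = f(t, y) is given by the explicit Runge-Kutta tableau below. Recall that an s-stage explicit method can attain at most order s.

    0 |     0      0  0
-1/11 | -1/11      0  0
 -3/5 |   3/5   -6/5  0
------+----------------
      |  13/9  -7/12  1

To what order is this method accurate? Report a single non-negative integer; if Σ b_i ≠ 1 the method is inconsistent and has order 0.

0

b = (13/9, -7/12, 1)
c = (0, -1/11, -3/5)
Ac = (0, 0, 6/55)
Σ b_i: 13/9·1 + (-7/12)·1 + 1·1 = 67/36 ≠ 1 ⇒ order 0.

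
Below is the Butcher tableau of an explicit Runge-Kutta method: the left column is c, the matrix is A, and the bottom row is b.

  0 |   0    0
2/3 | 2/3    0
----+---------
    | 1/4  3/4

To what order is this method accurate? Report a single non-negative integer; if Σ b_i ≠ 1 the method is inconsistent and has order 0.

b = (1/4, 3/4)
c = (0, 2/3)
Σ b_i: 1/4·1 + 3/4·1 = 1 ✓
b·c: 3/4·2/3 = 1/2 ✓; 2 stages ⇒ order 2.

2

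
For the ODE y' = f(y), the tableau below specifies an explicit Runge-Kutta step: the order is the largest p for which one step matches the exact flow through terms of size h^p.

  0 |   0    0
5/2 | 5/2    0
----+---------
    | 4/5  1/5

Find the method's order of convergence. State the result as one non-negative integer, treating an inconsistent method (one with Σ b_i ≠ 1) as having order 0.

2

b = (4/5, 1/5)
c = (0, 5/2)
Σ b_i: 4/5·1 + 1/5·1 = 1 ✓
b·c: 1/5·5/2 = 1/2 ✓; 2 stages ⇒ order 2.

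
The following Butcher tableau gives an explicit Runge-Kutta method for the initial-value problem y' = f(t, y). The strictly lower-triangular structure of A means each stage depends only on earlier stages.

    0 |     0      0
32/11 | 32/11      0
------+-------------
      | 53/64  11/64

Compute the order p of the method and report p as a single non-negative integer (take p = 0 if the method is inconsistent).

2

b = (53/64, 11/64)
c = (0, 32/11)
Σ b_i: 53/64·1 + 11/64·1 = 1 ✓
b·c: 11/64·32/11 = 1/2 ✓; 2 stages ⇒ order 2.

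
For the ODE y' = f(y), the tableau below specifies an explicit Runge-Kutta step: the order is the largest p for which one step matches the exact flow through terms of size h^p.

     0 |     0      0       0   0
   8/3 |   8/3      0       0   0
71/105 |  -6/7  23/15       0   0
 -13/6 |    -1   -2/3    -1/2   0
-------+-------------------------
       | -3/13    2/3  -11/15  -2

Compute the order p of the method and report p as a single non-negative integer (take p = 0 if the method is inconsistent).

b = (-3/13, 2/3, -11/15, -2)
c = (0, 8/3, 71/105, -13/6)
Ac = (0, 0, 184/45, -1333/630)
Σ b_i: (-3/13)·1 + 2/3·1 + (-11/15)·1 + (-2)·1 = -448/195 ≠ 1 ⇒ order 0.

0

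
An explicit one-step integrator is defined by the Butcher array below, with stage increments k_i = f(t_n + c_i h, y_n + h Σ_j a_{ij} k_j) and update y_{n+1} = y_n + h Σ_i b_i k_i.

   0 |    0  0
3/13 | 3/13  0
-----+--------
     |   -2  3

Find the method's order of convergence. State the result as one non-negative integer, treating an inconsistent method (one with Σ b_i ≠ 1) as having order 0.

b = (-2, 3)
c = (0, 3/13)
Σ b_i: (-2)·1 + 3·1 = 1 ✓
b·c: 3·3/13 = 9/13 ≠ 1/2 ⇒ order 1.

1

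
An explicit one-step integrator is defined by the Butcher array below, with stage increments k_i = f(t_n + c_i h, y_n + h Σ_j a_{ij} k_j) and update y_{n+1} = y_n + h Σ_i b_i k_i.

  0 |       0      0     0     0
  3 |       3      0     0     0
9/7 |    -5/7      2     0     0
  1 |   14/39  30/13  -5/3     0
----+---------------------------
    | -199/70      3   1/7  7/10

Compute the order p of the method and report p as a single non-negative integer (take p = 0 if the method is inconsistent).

1

b = (-199/70, 3, 1/7, 7/10)
c = (0, 3, 9/7, 1)
Ac = (0, 0, 6, 435/91)
Σ b_i: (-199/70)·1 + 3·1 + 1/7·1 + 7/10·1 = 1 ✓
b·c: 3·3 + 1/7·9/7 + 7/10·1 = 4843/490 ≠ 1/2 ⇒ order 1.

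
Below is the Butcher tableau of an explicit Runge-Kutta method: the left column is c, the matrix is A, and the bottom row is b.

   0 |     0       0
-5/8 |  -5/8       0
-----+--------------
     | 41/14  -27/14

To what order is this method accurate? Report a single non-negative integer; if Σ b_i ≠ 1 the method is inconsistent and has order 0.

1

b = (41/14, -27/14)
c = (0, -5/8)
Σ b_i: 41/14·1 + (-27/14)·1 = 1 ✓
b·c: (-27/14)·(-5/8) = 135/112 ≠ 1/2 ⇒ order 1.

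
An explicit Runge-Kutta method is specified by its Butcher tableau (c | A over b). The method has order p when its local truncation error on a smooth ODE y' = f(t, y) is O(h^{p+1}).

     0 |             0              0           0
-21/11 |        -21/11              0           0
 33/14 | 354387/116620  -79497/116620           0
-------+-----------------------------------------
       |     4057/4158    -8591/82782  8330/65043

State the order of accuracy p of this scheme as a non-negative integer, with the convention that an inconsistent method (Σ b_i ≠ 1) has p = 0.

3

b = (4057/4158, -8591/82782, 8330/65043)
c = (0, -21/11, 33/14)
Ac = (0, 0, 21681/16660)
Σ b_i: 4057/4158·1 + (-8591/82782)·1 + 8330/65043·1 = 1 ✓
b·c: (-8591/82782)·(-21/11) + 8330/65043·33/14 = 1/2 ✓
b·c²: (-8591/82782)·441/121 + 8330/65043·1089/196 = 1/3 ✓
b·Ac: 8330/65043·21681/16660 = 1/6 ✓; 3 stages ⇒ order 3.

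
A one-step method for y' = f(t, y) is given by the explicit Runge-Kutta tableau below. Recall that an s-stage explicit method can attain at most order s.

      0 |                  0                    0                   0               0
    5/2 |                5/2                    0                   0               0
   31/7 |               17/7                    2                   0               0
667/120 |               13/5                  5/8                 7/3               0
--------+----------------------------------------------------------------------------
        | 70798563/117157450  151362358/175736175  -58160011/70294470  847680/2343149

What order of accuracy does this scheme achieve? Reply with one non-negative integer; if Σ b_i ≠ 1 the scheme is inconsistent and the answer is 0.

3

b = (70798563/117157450, 151362358/175736175, -58160011/70294470, 847680/2343149)
c = (0, 5/2, 31/7, 667/120)
Ac = (0, 0, 5, 571/48)
Σ b_i: 70798563/117157450·1 + 151362358/175736175·1 + (-58160011/70294470)·1 + 847680/2343149·1 = 1 ✓
b·c: 151362358/175736175·5/2 + (-58160011/70294470)·31/7 + 847680/2343149·667/120 = 1/2 ✓
b·c²: 151362358/175736175·25/4 + (-58160011/70294470)·961/49 + 847680/2343149·444889/14400 = 1/3 ✓
b·Ac: (-58160011/70294470)·5 + 847680/2343149·571/48 = 1/6 ✓
b·c³: 151362358/175736175·125/8 + (-58160011/70294470)·29791/343 + 847680/2343149·296740963/1728000 = 109876097113/29523677400 ≠ 1/4 ⇒ order 3.
b·(c∘Ac): (-58160011/70294470)·155/7 + 847680/2343149·380857/5760 = 13121828/2343149 ≠ 1/8
b·Ac²: (-58160011/70294470)·25/2 + 847680/2343149·33377/672 = 1501026535/196824516 ≠ 1/12
b·A²c: 847680/2343149·35/3 = 9889600/2343149 ≠ 1/24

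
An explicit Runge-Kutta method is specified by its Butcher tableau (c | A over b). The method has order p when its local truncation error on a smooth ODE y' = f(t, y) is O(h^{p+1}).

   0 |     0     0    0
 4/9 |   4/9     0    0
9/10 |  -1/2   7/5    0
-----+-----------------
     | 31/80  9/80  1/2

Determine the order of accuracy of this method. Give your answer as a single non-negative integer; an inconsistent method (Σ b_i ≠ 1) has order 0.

b = (31/80, 9/80, 1/2)
c = (0, 4/9, 9/10)
Ac = (0, 0, 28/45)
Σ b_i: 31/80·1 + 9/80·1 + 1/2·1 = 1 ✓
b·c: 9/80·4/9 + 1/2·9/10 = 1/2 ✓
b·c²: 9/80·16/81 + 1/2·81/100 = 769/1800 ≠ 1/3 ⇒ order 2.
b·Ac: 1/2·28/45 = 14/45 ≠ 1/6

2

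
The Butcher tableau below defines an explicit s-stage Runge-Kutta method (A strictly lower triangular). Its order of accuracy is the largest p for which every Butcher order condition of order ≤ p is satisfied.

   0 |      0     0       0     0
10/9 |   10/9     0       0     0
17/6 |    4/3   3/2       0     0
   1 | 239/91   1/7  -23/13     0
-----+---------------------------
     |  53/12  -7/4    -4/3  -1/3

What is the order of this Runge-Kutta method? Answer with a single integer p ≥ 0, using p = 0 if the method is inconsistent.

b = (53/12, -7/4, -4/3, -1/3)
c = (0, 10/9, 17/6, 1)
Ac = (0, 0, 5/3, -7951/1638)
Σ b_i: 53/12·1 + (-7/4)·1 + (-4/3)·1 + (-1/3)·1 = 1 ✓
b·c: (-7/4)·10/9 + (-4/3)·17/6 + (-1/3)·1 = -109/18 ≠ 1/2 ⇒ order 1.

1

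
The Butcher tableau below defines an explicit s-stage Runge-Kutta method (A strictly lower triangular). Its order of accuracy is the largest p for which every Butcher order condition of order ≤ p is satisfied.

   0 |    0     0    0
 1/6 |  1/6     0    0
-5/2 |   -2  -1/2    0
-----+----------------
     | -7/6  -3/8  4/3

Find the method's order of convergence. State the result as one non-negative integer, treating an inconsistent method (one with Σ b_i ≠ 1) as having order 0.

0

b = (-7/6, -3/8, 4/3)
c = (0, 1/6, -5/2)
Ac = (0, 0, -1/12)
Σ b_i: (-7/6)·1 + (-3/8)·1 + 4/3·1 = -5/24 ≠ 1 ⇒ order 0.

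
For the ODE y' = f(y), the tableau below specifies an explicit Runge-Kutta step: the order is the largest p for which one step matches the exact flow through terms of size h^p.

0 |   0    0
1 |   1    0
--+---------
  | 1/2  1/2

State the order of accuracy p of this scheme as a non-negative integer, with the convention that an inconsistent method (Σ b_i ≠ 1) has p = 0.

b = (1/2, 1/2)
c = (0, 1)
Σ b_i: 1/2·1 + 1/2·1 = 1 ✓
b·c: 1/2·1 = 1/2 ✓; 2 stages ⇒ order 2.

2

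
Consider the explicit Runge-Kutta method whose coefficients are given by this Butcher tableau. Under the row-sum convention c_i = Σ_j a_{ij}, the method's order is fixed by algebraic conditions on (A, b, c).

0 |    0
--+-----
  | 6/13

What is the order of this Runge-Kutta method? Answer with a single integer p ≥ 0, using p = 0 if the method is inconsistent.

0

b = (6/13)
c = (0)
Σ b_i: 6/13·1 = 6/13 ≠ 1 ⇒ order 0.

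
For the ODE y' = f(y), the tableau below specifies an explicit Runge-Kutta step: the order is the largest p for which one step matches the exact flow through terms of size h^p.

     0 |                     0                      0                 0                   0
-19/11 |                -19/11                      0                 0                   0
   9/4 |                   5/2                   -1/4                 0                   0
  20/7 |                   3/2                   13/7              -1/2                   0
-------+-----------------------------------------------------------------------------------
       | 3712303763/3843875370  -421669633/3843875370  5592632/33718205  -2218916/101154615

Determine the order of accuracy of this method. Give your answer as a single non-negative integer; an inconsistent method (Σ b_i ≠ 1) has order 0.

3

b = (3712303763/3843875370, -421669633/3843875370, 5592632/33718205, -2218916/101154615)
c = (0, -19/11, 9/4, 20/7)
Ac = (0, 0, 19/44, -2669/616)
Σ b_i: 3712303763/3843875370·1 + (-421669633/3843875370)·1 + 5592632/33718205·1 + (-2218916/101154615)·1 = 1 ✓
b·c: (-421669633/3843875370)·(-19/11) + 5592632/33718205·9/4 + (-2218916/101154615)·20/7 = 1/2 ✓
b·c²: (-421669633/3843875370)·361/121 + 5592632/33718205·81/16 + (-2218916/101154615)·400/49 = 1/3 ✓
b·Ac: 5592632/33718205·19/44 + (-2218916/101154615)·(-2669/616) = 1/6 ✓
b·c³: (-421669633/3843875370)·(-6859/1331) + 5592632/33718205·729/64 + (-2218916/101154615)·8000/343 = 8071290987/4154082856 ≠ 1/4 ⇒ order 3.
b·(c∘Ac): 5592632/33718205·171/176 + (-2218916/101154615)·(-13345/1078) = 962942507/2225401530 ≠ 1/8
b·Ac²: 5592632/33718205·(-361/484) + (-2218916/101154615)·81569/27104 = -337777081/1780321224 ≠ 1/12
b·A²c: (-2218916/101154615)·(-19/88) = 10539851/2225401530 ≠ 1/24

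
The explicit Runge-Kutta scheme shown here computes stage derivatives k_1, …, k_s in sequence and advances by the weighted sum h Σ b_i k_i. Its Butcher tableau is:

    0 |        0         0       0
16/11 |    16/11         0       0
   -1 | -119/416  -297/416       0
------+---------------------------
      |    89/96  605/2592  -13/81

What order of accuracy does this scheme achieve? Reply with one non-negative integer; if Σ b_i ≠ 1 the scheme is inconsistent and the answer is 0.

b = (89/96, 605/2592, -13/81)
c = (0, 16/11, -1)
Ac = (0, 0, -27/26)
Σ b_i: 89/96·1 + 605/2592·1 + (-13/81)·1 = 1 ✓
b·c: 605/2592·16/11 + (-13/81)·(-1) = 1/2 ✓
b·c²: 605/2592·256/121 + (-13/81)·1 = 1/3 ✓
b·Ac: (-13/81)·(-27/26) = 1/6 ✓; 3 stages ⇒ order 3.

3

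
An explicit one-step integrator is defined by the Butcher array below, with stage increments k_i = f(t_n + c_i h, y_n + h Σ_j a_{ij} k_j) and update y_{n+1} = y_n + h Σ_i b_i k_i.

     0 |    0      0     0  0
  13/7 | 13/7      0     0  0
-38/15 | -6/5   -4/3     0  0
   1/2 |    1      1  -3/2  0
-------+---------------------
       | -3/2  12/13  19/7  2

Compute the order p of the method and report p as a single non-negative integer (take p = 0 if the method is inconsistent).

b = (-3/2, 12/13, 19/7, 2)
c = (0, 13/7, -38/15, 1/2)
Ac = (0, 0, -52/21, 198/35)
Σ b_i: (-3/2)·1 + 12/13·1 + 19/7·1 + 2·1 = 753/182 ≠ 1 ⇒ order 0.

0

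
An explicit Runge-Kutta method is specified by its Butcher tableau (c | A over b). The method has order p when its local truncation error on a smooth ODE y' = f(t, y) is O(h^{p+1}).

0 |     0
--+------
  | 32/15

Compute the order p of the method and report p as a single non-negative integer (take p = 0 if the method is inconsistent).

b = (32/15)
c = (0)
Σ b_i: 32/15·1 = 32/15 ≠ 1 ⇒ order 0.

0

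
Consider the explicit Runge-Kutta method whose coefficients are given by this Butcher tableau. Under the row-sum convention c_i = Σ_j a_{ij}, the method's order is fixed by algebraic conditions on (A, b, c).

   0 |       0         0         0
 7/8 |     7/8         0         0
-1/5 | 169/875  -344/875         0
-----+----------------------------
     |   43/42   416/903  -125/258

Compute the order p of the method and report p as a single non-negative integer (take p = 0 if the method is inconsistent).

3

b = (43/42, 416/903, -125/258)
c = (0, 7/8, -1/5)
Ac = (0, 0, -43/125)
Σ b_i: 43/42·1 + 416/903·1 + (-125/258)·1 = 1 ✓
b·c: 416/903·7/8 + (-125/258)·(-1/5) = 1/2 ✓
b·c²: 416/903·49/64 + (-125/258)·1/25 = 1/3 ✓
b·Ac: (-125/258)·(-43/125) = 1/6 ✓; 3 stages ⇒ order 3.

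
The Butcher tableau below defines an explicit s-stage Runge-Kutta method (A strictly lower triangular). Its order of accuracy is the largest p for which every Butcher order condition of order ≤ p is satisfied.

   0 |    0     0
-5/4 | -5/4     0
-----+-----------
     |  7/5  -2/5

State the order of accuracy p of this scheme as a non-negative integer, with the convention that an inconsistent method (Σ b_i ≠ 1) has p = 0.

2

b = (7/5, -2/5)
c = (0, -5/4)
Σ b_i: 7/5·1 + (-2/5)·1 = 1 ✓
b·c: (-2/5)·(-5/4) = 1/2 ✓; 2 stages ⇒ order 2.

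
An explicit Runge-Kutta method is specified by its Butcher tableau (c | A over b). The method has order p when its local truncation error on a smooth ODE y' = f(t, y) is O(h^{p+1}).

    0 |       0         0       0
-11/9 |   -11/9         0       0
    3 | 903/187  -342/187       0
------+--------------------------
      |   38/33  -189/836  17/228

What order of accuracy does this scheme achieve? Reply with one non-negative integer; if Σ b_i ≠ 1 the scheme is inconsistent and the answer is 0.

3

b = (38/33, -189/836, 17/228)
c = (0, -11/9, 3)
Ac = (0, 0, 38/17)
Σ b_i: 38/33·1 + (-189/836)·1 + 17/228·1 = 1 ✓
b·c: (-189/836)·(-11/9) + 17/228·3 = 1/2 ✓
b·c²: (-189/836)·121/81 + 17/228·9 = 1/3 ✓
b·Ac: 17/228·38/17 = 1/6 ✓; 3 stages ⇒ order 3.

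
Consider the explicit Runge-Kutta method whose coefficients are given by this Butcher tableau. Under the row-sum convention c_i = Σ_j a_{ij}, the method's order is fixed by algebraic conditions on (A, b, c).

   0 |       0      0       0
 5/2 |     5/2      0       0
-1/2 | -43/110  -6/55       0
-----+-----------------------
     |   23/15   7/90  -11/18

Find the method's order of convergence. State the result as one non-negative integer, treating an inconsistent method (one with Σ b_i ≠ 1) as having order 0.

3

b = (23/15, 7/90, -11/18)
c = (0, 5/2, -1/2)
Ac = (0, 0, -3/11)
Σ b_i: 23/15·1 + 7/90·1 + (-11/18)·1 = 1 ✓
b·c: 7/90·5/2 + (-11/18)·(-1/2) = 1/2 ✓
b·c²: 7/90·25/4 + (-11/18)·1/4 = 1/3 ✓
b·Ac: (-11/18)·(-3/11) = 1/6 ✓; 3 stages ⇒ order 3.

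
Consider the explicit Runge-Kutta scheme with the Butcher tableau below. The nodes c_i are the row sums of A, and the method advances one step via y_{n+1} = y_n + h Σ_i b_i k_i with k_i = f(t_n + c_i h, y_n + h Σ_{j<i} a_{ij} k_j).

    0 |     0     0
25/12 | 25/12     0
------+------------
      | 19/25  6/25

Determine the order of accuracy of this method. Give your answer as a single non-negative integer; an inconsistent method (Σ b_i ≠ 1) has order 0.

2

b = (19/25, 6/25)
c = (0, 25/12)
Σ b_i: 19/25·1 + 6/25·1 = 1 ✓
b·c: 6/25·25/12 = 1/2 ✓; 2 stages ⇒ order 2.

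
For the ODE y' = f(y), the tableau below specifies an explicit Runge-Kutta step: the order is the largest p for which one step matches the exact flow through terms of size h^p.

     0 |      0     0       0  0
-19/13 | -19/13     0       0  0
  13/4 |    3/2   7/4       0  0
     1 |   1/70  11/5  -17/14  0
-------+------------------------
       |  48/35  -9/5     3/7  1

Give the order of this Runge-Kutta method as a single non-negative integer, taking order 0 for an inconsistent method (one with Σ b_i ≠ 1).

b = (48/35, -9/5, 3/7, 1)
c = (0, -19/13, 13/4, 1)
Ac = (0, 0, -133/52, -26069/3640)
Σ b_i: 48/35·1 + (-9/5)·1 + 3/7·1 + 1·1 = 1 ✓
b·c: (-9/5)·(-19/13) + 3/7·13/4 + 1·1 = 9143/1820 ≠ 1/2 ⇒ order 1.

1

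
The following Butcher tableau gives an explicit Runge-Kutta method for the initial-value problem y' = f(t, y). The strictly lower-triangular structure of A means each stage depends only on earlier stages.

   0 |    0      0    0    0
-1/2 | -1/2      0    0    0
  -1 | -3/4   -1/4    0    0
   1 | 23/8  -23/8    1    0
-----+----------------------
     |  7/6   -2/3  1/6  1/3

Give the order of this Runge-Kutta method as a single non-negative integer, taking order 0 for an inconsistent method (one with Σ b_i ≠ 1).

4

b = (7/6, -2/3, 1/6, 1/3)
c = (0, -1/2, -1, 1)
Ac = (0, 0, 1/8, 7/16)
Σ b_i: 7/6·1 + (-2/3)·1 + 1/6·1 + 1/3·1 = 1 ✓
b·c: (-2/3)·(-1/2) + 1/6·(-1) + 1/3·1 = 1/2 ✓
b·c²: (-2/3)·1/4 + 1/6·1 + 1/3·1 = 1/3 ✓
b·Ac: 1/6·1/8 + 1/3·7/16 = 1/6 ✓
b·c³: (-2/3)·(-1/8) + 1/6·(-1) + 1/3·1 = 1/4 ✓
b·(c∘Ac): 1/6·(-1/8) + 1/3·7/16 = 1/8 ✓
b·Ac²: 1/6·(-1/16) + 1/3·9/32 = 1/12 ✓
b·A²c: 1/3·1/8 = 1/24 ✓; 4 stages ⇒ order 4.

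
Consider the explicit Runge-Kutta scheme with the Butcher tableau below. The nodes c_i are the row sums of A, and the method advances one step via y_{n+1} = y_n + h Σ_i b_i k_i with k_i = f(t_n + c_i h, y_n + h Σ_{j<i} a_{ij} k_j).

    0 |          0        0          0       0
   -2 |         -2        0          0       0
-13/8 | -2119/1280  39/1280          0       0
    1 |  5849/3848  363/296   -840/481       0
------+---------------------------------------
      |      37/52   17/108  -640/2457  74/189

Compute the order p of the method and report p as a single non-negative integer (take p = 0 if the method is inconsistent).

4

b = (37/52, 17/108, -640/2457, 74/189)
c = (0, -2, -13/8, 1)
Ac = (0, 0, -39/640, 57/148)
Σ b_i: 37/52·1 + 17/108·1 + (-640/2457)·1 + 74/189·1 = 1 ✓
b·c: 17/108·(-2) + (-640/2457)·(-13/8) + 74/189·1 = 1/2 ✓
b·c²: 17/108·4 + (-640/2457)·169/64 + 74/189·1 = 1/3 ✓
b·Ac: (-640/2457)·(-39/640) + 74/189·57/148 = 1/6 ✓
b·c³: 17/108·(-8) + (-640/2457)·(-2197/512) + 74/189·1 = 1/4 ✓
b·(c∘Ac): (-640/2457)·507/5120 + 74/189·57/148 = 1/8 ✓
b·Ac²: (-640/2457)·39/320 + 74/189·87/296 = 1/12 ✓
b·A²c: 74/189·63/592 = 1/24 ✓; 4 stages ⇒ order 4.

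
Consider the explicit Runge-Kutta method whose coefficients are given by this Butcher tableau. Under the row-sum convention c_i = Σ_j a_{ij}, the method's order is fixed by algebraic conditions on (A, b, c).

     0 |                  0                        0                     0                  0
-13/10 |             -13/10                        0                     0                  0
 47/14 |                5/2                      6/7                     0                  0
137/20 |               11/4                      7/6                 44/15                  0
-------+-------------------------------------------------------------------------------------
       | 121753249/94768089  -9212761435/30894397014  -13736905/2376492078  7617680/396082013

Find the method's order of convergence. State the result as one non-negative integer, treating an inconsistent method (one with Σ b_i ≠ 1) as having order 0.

b = (121753249/94768089, -9212761435/30894397014, -13736905/2376492078, 7617680/396082013)
c = (0, -13/10, 47/14, 137/20)
Ac = (0, 0, -39/35, 3499/420)
Σ b_i: 121753249/94768089·1 + (-9212761435/30894397014)·1 + (-13736905/2376492078)·1 + 7617680/396082013·1 = 1 ✓
b·c: (-9212761435/30894397014)·(-13/10) + (-13736905/2376492078)·47/14 + 7617680/396082013·137/20 = 1/2 ✓
b·c²: (-9212761435/30894397014)·169/100 + (-13736905/2376492078)·2209/196 + 7617680/396082013·18769/400 = 1/3 ✓
b·Ac: (-13736905/2376492078)·(-39/35) + 7617680/396082013·3499/420 = 1/6 ✓
b·c³: (-9212761435/30894397014)·(-2197/1000) + (-13736905/2376492078)·103823/2744 + 7617680/396082013·2571353/8000 = 22514534171/3401931400 ≠ 1/4 ⇒ order 3.
b·(c∘Ac): (-13736905/2376492078)·(-1833/490) + 7617680/396082013·479363/8400 = 163171607/145797060 ≠ 1/8
b·Ac²: (-13736905/2376492078)·507/350 + 7617680/396082013·343309/9800 = 226355529/340193140 ≠ 1/12
b·A²c: 7617680/396082013·(-572/175) = -124494656/1980410065 ≠ 1/24

3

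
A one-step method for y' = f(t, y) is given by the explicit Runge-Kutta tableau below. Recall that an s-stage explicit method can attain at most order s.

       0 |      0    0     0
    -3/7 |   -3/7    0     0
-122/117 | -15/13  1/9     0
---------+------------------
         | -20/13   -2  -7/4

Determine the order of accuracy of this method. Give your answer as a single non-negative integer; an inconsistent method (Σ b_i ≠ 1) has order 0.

0

b = (-20/13, -2, -7/4)
c = (0, -3/7, -122/117)
Ac = (0, 0, -1/21)
Σ b_i: (-20/13)·1 + (-2)·1 + (-7/4)·1 = -275/52 ≠ 1 ⇒ order 0.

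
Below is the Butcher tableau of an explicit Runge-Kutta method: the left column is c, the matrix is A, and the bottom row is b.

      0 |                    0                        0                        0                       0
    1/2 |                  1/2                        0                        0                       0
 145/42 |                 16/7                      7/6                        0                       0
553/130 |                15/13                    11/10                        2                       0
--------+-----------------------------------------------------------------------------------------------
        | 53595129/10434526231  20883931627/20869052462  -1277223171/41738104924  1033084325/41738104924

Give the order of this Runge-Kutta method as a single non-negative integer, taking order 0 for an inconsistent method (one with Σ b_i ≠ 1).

b = (53595129/10434526231, 20883931627/20869052462, -1277223171/41738104924, 1033084325/41738104924)
c = (0, 1/2, 145/42, 553/130)
Ac = (0, 0, 7/12, 3131/420)
Σ b_i: 53595129/10434526231·1 + 20883931627/20869052462·1 + (-1277223171/41738104924)·1 + 1033084325/41738104924·1 = 1 ✓
b·c: 20883931627/20869052462·1/2 + (-1277223171/41738104924)·145/42 + 1033084325/41738104924·553/130 = 1/2 ✓
b·c²: 20883931627/20869052462·1/4 + (-1277223171/41738104924)·21025/1764 + 1033084325/41738104924·305809/16900 = 1/3 ✓
b·Ac: (-1277223171/41738104924)·7/12 + 1033084325/41738104924·3131/420 = 1/6 ✓
b·c³: 20883931627/20869052462·1/8 + (-1277223171/41738104924)·3048625/74088 + 1033084325/41738104924·169112377/2197000 = 20277038447111/26295006102120 ≠ 1/4 ⇒ order 3.
b·(c∘Ac): (-1277223171/41738104924)·145/72 + 1033084325/41738104924·247349/7800 = 181130251841/250428629544 ≠ 1/8
b·Ac²: (-1277223171/41738104924)·7/24 + 1033084325/41738104924·425351/17640 = 1545900491101/2629500610212 ≠ 1/12
b·A²c: 1033084325/41738104924·7/6 = 7231590275/250428629544 ≠ 1/24

3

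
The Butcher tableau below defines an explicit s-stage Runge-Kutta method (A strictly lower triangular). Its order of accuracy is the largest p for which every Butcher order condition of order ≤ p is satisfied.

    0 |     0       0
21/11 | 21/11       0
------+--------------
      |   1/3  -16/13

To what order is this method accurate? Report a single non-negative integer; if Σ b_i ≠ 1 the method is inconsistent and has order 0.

b = (1/3, -16/13)
c = (0, 21/11)
Σ b_i: 1/3·1 + (-16/13)·1 = -35/39 ≠ 1 ⇒ order 0.

0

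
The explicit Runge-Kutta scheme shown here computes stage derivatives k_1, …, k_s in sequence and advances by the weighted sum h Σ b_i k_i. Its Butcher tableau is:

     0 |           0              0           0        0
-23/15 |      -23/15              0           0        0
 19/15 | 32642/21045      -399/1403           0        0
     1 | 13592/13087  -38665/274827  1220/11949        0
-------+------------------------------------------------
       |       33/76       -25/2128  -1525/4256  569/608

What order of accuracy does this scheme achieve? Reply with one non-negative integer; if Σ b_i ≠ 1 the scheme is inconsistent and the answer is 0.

b = (33/76, -25/2128, -1525/4256, 569/608)
c = (0, -23/15, 19/15, 1)
Ac = (0, 0, 133/305, 589/1707)
Σ b_i: 33/76·1 + (-25/2128)·1 + (-1525/4256)·1 + 569/608·1 = 1 ✓
b·c: (-25/2128)·(-23/15) + (-1525/4256)·19/15 + 569/608·1 = 1/2 ✓
b·c²: (-25/2128)·529/225 + (-1525/4256)·361/225 + 569/608·1 = 1/3 ✓
b·Ac: (-1525/4256)·133/305 + 569/608·589/1707 = 1/6 ✓
b·c³: (-25/2128)·(-12167/3375) + (-1525/4256)·6859/3375 + 569/608·1 = 1/4 ✓
b·(c∘Ac): (-1525/4256)·2527/4575 + 569/608·589/1707 = 1/8 ✓
b·Ac²: (-1525/4256)·(-3059/4575) + 569/608·(-95/569) = 1/12 ✓
b·A²c: 569/608·76/1707 = 1/24 ✓; 4 stages ⇒ order 4.

4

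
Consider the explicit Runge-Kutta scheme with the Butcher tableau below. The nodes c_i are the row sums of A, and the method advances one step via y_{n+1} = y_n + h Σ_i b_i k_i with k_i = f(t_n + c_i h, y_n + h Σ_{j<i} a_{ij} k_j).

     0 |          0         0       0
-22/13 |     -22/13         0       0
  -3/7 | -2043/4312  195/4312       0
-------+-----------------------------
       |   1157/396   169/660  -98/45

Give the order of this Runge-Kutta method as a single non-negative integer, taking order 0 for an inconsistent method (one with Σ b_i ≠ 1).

3

b = (1157/396, 169/660, -98/45)
c = (0, -22/13, -3/7)
Ac = (0, 0, -15/196)
Σ b_i: 1157/396·1 + 169/660·1 + (-98/45)·1 = 1 ✓
b·c: 169/660·(-22/13) + (-98/45)·(-3/7) = 1/2 ✓
b·c²: 169/660·484/169 + (-98/45)·9/49 = 1/3 ✓
b·Ac: (-98/45)·(-15/196) = 1/6 ✓; 3 stages ⇒ order 3.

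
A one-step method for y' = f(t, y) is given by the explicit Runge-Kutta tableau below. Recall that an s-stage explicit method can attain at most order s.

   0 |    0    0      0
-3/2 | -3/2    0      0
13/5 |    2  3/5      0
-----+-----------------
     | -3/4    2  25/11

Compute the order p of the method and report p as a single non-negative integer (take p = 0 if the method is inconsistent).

b = (-3/4, 2, 25/11)
c = (0, -3/2, 13/5)
Ac = (0, 0, -9/10)
Σ b_i: (-3/4)·1 + 2·1 + 25/11·1 = 155/44 ≠ 1 ⇒ order 0.

0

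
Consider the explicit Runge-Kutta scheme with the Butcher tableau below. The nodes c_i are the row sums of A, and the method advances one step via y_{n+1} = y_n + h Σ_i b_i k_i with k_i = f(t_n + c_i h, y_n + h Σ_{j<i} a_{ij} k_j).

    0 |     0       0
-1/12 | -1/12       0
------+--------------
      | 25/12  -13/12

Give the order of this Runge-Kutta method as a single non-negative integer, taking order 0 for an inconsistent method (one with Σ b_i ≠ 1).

b = (25/12, -13/12)
c = (0, -1/12)
Σ b_i: 25/12·1 + (-13/12)·1 = 1 ✓
b·c: (-13/12)·(-1/12) = 13/144 ≠ 1/2 ⇒ order 1.

1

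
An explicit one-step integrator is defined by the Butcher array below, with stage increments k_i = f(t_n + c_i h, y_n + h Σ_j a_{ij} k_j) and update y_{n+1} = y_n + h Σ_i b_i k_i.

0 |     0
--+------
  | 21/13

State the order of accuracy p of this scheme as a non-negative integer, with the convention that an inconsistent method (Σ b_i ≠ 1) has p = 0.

b = (21/13)
c = (0)
Σ b_i: 21/13·1 = 21/13 ≠ 1 ⇒ order 0.

0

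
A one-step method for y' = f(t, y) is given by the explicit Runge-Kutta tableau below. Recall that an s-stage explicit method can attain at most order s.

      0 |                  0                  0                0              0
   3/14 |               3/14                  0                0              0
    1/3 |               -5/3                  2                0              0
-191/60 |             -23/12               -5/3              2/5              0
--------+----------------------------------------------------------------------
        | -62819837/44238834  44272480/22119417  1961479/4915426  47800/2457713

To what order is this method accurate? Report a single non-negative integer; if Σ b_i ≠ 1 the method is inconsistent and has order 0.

b = (-62819837/44238834, 44272480/22119417, 1961479/4915426, 47800/2457713)
c = (0, 3/14, 1/3, -191/60)
Ac = (0, 0, 3/7, -47/210)
Σ b_i: (-62819837/44238834)·1 + 44272480/22119417·1 + 1961479/4915426·1 + 47800/2457713·1 = 1 ✓
b·c: 44272480/22119417·3/14 + 1961479/4915426·1/3 + 47800/2457713·(-191/60) = 1/2 ✓
b·c²: 44272480/22119417·9/196 + 1961479/4915426·1/9 + 47800/2457713·36481/3600 = 1/3 ✓
b·Ac: 1961479/4915426·3/7 + 47800/2457713·(-47/210) = 1/6 ✓
b·c³: 44272480/22119417·27/2744 + 1961479/4915426·1/27 + 47800/2457713·(-6967871/216000) = -11016715523/18580310280 ≠ 1/4 ⇒ order 3.
b·(c∘Ac): 1961479/4915426·1/7 + 47800/2457713·8977/12600 = 21944317/309671838 ≠ 1/8
b·Ac²: 1961479/4915426·9/98 + 47800/2457713·(-283/8820) = 3187231/88477668 ≠ 1/12
b·A²c: 47800/2457713·6/35 = 57360/17203991 ≠ 1/24

3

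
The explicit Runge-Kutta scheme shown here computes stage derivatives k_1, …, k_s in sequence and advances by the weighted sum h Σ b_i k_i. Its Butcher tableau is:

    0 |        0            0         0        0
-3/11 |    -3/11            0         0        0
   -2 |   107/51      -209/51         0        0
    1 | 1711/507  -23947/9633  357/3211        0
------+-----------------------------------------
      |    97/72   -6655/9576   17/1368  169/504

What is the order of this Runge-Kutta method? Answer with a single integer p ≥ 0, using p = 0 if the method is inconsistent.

4

b = (97/72, -6655/9576, 17/1368, 169/504)
c = (0, -3/11, -2, 1)
Ac = (0, 0, 19/17, 77/169)
Σ b_i: 97/72·1 + (-6655/9576)·1 + 17/1368·1 + 169/504·1 = 1 ✓
b·c: (-6655/9576)·(-3/11) + 17/1368·(-2) + 169/504·1 = 1/2 ✓
b·c²: (-6655/9576)·9/121 + 17/1368·4 + 169/504·1 = 1/3 ✓
b·Ac: 17/1368·19/17 + 169/504·77/169 = 1/6 ✓
b·c³: (-6655/9576)·(-27/1331) + 17/1368·(-8) + 169/504·1 = 1/4 ✓
b·(c∘Ac): 17/1368·(-38/17) + 169/504·77/169 = 1/8 ✓
b·Ac²: 17/1368·(-57/187) + 169/504·483/1859 = 1/12 ✓
b·A²c: 169/504·21/169 = 1/24 ✓; 4 stages ⇒ order 4.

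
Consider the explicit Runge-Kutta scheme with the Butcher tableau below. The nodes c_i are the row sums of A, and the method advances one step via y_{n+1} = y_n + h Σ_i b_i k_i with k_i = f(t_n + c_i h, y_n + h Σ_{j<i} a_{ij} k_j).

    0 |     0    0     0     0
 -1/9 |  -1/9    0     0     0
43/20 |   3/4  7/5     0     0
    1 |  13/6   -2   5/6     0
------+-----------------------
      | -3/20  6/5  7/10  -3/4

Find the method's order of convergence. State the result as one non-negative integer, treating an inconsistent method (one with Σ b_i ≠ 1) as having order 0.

1

b = (-3/20, 6/5, 7/10, -3/4)
c = (0, -1/9, 43/20, 1)
Ac = (0, 0, -7/45, 145/72)
Σ b_i: (-3/20)·1 + 6/5·1 + 7/10·1 + (-3/4)·1 = 1 ✓
b·c: 6/5·(-1/9) + 7/10·43/20 + (-3/4)·1 = 373/600 ≠ 1/2 ⇒ order 1.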